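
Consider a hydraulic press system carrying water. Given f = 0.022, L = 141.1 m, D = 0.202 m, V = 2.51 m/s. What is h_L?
Formula: h_L = f \frac{L}{D} \frac{V^2}{2g}
h_L = 0.022·(141.1/0.202)·2.51²/(2·9.81) = 4.935 m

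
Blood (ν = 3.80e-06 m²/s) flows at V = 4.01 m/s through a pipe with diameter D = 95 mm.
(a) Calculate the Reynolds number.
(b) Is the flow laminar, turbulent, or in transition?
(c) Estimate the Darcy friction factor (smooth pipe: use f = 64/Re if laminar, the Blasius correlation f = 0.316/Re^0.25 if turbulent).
(a) Re = V·D/ν = 4.01·0.095/3.80e-06 = 100250
(b) Flow regime: turbulent (Re > 4000)
(c) Friction factor: f = 0.316/Re^0.25 = 0.316/100250^0.25 = 0.01776 (Blasius is strictly valid for Re ≲ 1e5; used here as the smooth-pipe estimate the problem specifies)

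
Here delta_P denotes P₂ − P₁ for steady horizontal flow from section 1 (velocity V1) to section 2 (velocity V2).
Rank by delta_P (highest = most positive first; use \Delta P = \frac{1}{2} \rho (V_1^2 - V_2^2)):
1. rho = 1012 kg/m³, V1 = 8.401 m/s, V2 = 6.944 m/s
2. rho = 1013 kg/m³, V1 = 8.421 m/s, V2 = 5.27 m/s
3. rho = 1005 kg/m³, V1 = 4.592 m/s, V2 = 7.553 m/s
Case 1: delta_P = 11.31 kPa
Case 2: delta_P = 21.85 kPa
Case 3: delta_P = -18.07 kPa
Ranking (highest first): 2, 1, 3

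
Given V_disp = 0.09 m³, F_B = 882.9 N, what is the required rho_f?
Formula: F_B = \rho_f g V_{disp}
Substituting knowns: 882.9 = rho_f·9.81·0.09
Solving for rho_f: rho_f = 882.9/(9.81·0.09) = 1000 kg/m³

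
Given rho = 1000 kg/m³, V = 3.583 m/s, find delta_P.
Formula: V = \sqrt{\frac{2 \Delta P}{\rho}}
Substituting knowns: 3.583 = √(2·(delta_P·1000)/1000)
Solving for delta_P: delta_P = 3.583²·1000/2/1000 = 6.419 kPa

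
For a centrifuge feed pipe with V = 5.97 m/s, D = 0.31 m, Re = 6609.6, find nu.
Formula: Re = \frac{V D}{\nu}
Substituting knowns: 6609.6 = 5.97·0.31/nu
Solving for nu: nu = 5.97·0.31/6609.6 = 0.00028 m²/s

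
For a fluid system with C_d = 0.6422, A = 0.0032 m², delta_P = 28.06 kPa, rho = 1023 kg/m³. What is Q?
Formula: Q = C_d A \sqrt{\frac{2 \Delta P}{\rho}}
Q = 0.6422·0.0032·√(2·(28.06·1000)/1023)·1000 = 15.22 L/s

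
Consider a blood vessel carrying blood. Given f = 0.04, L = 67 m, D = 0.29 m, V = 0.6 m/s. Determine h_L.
Formula: h_L = f \frac{L}{D} \frac{V^2}{2g}
h_L = 0.04·(67/0.29)·0.6²/(2·9.81) = 0.1696 m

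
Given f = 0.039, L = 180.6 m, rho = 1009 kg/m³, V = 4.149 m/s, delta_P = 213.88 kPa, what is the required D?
Formula: \Delta P = f \frac{L}{D} \frac{\rho V^2}{2}
Substituting knowns: 213.88 = 0.039·(180.6/D)·0.5·1009·4.149²/1000
Solving for D: D = 0.039·180.6·0.5·1009·4.149²/(213.88·1000) = 0.286 m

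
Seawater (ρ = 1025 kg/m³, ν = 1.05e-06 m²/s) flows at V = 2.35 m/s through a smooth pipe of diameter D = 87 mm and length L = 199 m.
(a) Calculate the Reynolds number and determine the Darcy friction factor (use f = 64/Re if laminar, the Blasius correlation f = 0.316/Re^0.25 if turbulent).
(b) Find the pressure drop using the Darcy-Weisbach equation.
(a) Re = V·D/ν = 2.35·0.087/1.05e-06 = 194710 → turbulent (Re > 4000); f = 0.316/Re^0.25 = 0.316/194710^0.25 = 0.015043 (Blasius is strictly valid for Re ≲ 1e5; used here as the smooth-pipe estimate the problem specifies)
(b) Darcy-Weisbach: ΔP = f·(L/D)·½ρV²/1000 = 0.015043·(199/0.087)·½·1025·2.35²/1000 = 97.39 kPa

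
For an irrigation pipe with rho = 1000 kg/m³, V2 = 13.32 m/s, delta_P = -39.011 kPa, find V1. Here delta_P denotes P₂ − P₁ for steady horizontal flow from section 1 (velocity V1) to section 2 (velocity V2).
Formula: \Delta P = \frac{1}{2} \rho (V_1^2 - V_2^2)
Substituting knowns: -39.011 = 0.5·1000·(V1² − 13.32²)/1000
Solving for V1: V1 = √(13.32² + 2·(-39.011·1000)/1000) = 9.97 m/s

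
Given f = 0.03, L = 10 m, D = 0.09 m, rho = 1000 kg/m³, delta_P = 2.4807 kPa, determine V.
Formula: \Delta P = f \frac{L}{D} \frac{\rho V^2}{2}
Substituting knowns: 2.4807 = 0.03·(10/0.09)·0.5·1000·V²/1000
Solving for V: V = √((2.4807·1000)/(0.03·(10/0.09)·0.5·1000)) = 1.22 m/s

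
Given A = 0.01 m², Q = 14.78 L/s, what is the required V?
Formula: Q = A V
Substituting knowns: 14.78 = 0.01·V·1000
Solving for V: V = (14.78/1000)/0.01 = 1.478 m/s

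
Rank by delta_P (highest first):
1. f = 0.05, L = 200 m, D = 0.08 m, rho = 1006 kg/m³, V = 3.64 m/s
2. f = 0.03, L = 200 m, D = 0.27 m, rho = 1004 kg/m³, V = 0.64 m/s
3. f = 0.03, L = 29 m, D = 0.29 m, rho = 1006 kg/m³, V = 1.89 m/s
Case 1: delta_P = 833.1 kPa
Case 2: delta_P = 4.569 kPa
Case 3: delta_P = 5.39 kPa
Ranking (highest first): 1, 3, 2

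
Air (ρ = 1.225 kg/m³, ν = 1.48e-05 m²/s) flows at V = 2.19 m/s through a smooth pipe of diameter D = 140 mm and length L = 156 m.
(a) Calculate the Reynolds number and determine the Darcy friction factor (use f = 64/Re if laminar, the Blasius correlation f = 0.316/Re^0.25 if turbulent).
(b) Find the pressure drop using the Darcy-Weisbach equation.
(a) Re = V·D/ν = 2.19·0.14/1.48e-05 = 20716 → turbulent (Re > 4000); f = 0.316/Re^0.25 = 0.316/20716^0.25 = 0.02634
(b) Darcy-Weisbach: ΔP = f·(L/D)·½ρV²/1000 = 0.02634·(156/0.140)·½·1.225·2.19²/1000 = 0.08622 kPa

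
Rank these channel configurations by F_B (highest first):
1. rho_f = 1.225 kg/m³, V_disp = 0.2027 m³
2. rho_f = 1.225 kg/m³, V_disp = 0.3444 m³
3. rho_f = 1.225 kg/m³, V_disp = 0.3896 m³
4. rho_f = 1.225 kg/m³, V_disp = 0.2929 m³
Case 1: F_B = 2.436 N
Case 2: F_B = 4.139 N
Case 3: F_B = 4.682 N
Case 4: F_B = 3.52 N
Ranking (highest first): 3, 2, 4, 1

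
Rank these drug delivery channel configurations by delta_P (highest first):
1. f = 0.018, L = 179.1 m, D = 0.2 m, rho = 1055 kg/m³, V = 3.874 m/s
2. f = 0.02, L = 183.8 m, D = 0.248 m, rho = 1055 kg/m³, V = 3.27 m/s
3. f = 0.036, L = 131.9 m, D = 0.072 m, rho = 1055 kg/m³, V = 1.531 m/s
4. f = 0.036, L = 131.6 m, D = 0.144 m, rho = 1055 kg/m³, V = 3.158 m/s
Case 1: delta_P = 127.6 kPa
Case 2: delta_P = 83.61 kPa
Case 3: delta_P = 81.54 kPa
Case 4: delta_P = 173.1 kPa
Ranking (highest first): 4, 1, 2, 3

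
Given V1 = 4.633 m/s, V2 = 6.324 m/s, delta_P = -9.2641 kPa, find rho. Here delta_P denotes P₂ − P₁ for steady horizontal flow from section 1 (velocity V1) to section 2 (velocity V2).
Formula: \Delta P = \frac{1}{2} \rho (V_1^2 - V_2^2)
Substituting knowns: -9.2641 = 0.5·rho·(4.633² − 6.324²)/1000
Solving for rho: rho = 2·(-9.2641·1000)/(4.633² − 6.324²) = 1000 kg/m³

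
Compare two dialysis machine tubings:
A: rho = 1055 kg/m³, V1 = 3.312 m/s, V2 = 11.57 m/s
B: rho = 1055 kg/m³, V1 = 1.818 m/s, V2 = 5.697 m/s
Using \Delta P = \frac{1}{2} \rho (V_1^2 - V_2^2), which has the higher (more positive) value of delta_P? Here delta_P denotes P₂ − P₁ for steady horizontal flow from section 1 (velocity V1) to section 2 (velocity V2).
delta_P(A) = -64.83 kPa, delta_P(B) = -15.38 kPa. Answer: B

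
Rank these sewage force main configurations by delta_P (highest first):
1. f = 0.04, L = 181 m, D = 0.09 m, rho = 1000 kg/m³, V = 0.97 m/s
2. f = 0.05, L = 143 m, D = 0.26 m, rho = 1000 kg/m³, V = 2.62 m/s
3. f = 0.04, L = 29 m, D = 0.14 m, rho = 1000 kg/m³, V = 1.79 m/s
Case 1: delta_P = 37.85 kPa
Case 2: delta_P = 94.39 kPa
Case 3: delta_P = 13.27 kPa
Ranking (highest first): 2, 1, 3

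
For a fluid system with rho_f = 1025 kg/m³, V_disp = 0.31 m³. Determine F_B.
Formula: F_B = \rho_f g V_{disp}
F_B = 1025·9.81·0.31 = 3117 N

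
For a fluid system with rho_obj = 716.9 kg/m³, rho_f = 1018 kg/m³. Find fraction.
Formula: f_{sub} = \frac{\rho_{obj}}{\rho_f}
fraction = 716.9/1018 = 0.7042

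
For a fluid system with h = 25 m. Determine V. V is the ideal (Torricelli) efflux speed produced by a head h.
Formula: V = \sqrt{2 g h}
V = √(2·9.81·25) = 22.15 m/s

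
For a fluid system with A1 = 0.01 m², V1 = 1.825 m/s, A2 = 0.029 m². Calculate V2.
Formula: V_2 = \frac{A_1 V_1}{A_2}
V2 = 0.01·1.825/0.029 = 0.6293 m/s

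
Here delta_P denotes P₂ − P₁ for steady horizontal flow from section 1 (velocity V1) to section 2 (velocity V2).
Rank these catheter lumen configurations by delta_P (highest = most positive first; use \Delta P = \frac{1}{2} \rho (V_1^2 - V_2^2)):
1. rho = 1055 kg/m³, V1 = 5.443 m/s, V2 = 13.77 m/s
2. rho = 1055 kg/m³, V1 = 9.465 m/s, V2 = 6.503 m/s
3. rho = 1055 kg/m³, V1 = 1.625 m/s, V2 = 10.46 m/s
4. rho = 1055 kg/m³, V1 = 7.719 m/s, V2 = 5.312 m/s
Case 1: delta_P = -84.39 kPa
Case 2: delta_P = 24.95 kPa
Case 3: delta_P = -56.32 kPa
Case 4: delta_P = 16.55 kPa
Ranking (highest first): 2, 4, 3, 1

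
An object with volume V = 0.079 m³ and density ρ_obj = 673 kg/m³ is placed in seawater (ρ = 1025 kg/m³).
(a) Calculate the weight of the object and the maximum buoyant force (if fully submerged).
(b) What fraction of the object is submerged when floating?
(a) W=rho_obj*g*V=673*9.81*0.079=521.6 N; F_B(max)=rho*g*V=1025*9.81*0.079=794.4 N
(b) Floating fraction=rho_obj/rho=673/1025=0.657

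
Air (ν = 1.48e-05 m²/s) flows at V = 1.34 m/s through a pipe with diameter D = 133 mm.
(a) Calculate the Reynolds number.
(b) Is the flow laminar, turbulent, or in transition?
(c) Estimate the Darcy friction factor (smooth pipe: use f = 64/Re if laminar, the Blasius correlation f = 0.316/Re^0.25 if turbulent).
(a) Re = V·D/ν = 1.34·0.133/1.48e-05 = 12042
(b) Flow regime: turbulent (Re > 4000)
(c) Friction factor: f = 0.316/Re^0.25 = 0.316/12042^0.25 = 0.03017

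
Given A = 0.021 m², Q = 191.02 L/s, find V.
Formula: Q = A V
Substituting knowns: 191.02 = 0.021·V·1000
Solving for V: V = (191.02/1000)/0.021 = 9.096 m/s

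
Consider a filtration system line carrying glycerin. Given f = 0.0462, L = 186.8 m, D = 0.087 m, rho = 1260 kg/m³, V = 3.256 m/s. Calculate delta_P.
Formula: \Delta P = f \frac{L}{D} \frac{\rho V^2}{2}
delta_P = 0.0462·(186.8/0.087)·0.5·1260·3.256²/1000 = 662.5 kPa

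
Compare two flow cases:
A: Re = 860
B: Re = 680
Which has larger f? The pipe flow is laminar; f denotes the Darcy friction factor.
f(A) = 0.07442, f(B) = 0.09412. Answer: B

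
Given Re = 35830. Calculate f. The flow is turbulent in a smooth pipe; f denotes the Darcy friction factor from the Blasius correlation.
Formula: f = \frac{0.316}{Re^{0.25}}
f = 0.316/35830^0.25 = 0.02297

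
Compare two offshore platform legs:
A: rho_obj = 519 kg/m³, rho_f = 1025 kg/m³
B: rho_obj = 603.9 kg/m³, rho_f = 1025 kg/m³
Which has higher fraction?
fraction(A) = 0.5063, fraction(B) = 0.5892. Answer: B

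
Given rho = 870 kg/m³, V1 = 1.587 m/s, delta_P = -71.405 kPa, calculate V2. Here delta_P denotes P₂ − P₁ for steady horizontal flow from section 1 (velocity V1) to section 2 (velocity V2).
Formula: \Delta P = \frac{1}{2} \rho (V_1^2 - V_2^2)
Substituting knowns: -71.405 = 0.5·870·(1.587² − V2²)/1000
Solving for V2: V2 = √(1.587² − 2·(-71.405·1000)/870) = 12.91 m/s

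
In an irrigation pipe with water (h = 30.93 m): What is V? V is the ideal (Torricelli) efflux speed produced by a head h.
Formula: V = \sqrt{2 g h}
V = √(2·9.81·30.93) = 24.63 m/s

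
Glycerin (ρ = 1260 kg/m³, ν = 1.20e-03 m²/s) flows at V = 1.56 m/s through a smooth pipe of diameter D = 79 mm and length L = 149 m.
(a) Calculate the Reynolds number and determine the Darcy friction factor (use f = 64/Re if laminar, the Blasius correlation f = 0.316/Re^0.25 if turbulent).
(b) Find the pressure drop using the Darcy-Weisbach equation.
(a) Re = V·D/ν = 1.56·0.079/1.20e-03 = 102.7 → laminar (Re < 2300); f = 64/Re = 64/102.7 = 0.62317
(b) Darcy-Weisbach: ΔP = f·(L/D)·½ρV²/1000 = 0.62317·(149/0.079)·½·1260·1.56²/1000 = 1802 kPa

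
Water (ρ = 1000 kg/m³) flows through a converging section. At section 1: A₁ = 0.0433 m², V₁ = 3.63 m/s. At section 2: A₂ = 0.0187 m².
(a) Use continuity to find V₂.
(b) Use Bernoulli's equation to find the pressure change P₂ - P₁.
(a) Continuity: A₁V₁=A₂V₂ -> V₂=A₁V₁/A₂=0.0433*3.63/0.0187=8.41 m/s
(b) Bernoulli: P₂-P₁=0.5*rho*(V₁^2-V₂^2)/1000=0.5*1000*(3.63^2-8.41^2)/1000=-28.78 kPa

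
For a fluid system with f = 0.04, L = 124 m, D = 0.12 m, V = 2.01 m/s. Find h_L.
Formula: h_L = f \frac{L}{D} \frac{V^2}{2g}
h_L = 0.04·(124/0.12)·2.01²/(2·9.81) = 8.511 m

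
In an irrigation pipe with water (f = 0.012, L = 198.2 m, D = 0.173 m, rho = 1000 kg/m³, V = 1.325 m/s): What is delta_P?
Formula: \Delta P = f \frac{L}{D} \frac{\rho V^2}{2}
delta_P = 0.012·(198.2/0.173)·0.5·1000·1.325²/1000 = 12.07 kPa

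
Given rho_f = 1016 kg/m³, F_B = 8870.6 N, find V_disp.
Formula: F_B = \rho_f g V_{disp}
Substituting knowns: 8870.6 = 1016·9.81·V_disp
Solving for V_disp: V_disp = 8870.6/(1016·9.81) = 0.89 m³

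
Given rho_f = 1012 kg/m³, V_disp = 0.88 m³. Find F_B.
Formula: F_B = \rho_f g V_{disp}
F_B = 1012·9.81·0.88 = 8736 N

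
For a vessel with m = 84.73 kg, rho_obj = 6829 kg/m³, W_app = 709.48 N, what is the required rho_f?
Formula: W_{app} = mg\left(1 - \frac{\rho_f}{\rho_{obj}}\right)
Substituting knowns: 709.48 = 84.73·9.81·(1 − rho_f/6829)
Solving for rho_f: rho_f = 6829·(1 − 709.48/(84.73·9.81)) = 1000 kg/m³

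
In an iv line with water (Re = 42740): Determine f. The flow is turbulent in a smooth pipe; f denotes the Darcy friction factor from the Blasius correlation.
Formula: f = \frac{0.316}{Re^{0.25}}
f = 0.316/42740^0.25 = 0.02198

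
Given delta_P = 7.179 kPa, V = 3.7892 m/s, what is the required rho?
Formula: V = \sqrt{\frac{2 \Delta P}{\rho}}
Substituting knowns: 3.7892 = √(2·(7.179·1000)/rho)
Solving for rho: rho = 2·(7.179·1000)/3.7892² = 1000 kg/m³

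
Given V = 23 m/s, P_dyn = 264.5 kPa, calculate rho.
Formula: P_{dyn} = \frac{1}{2} \rho V^2
Substituting knowns: 264.5 = 0.5·rho·23²/1000
Solving for rho: rho = 2·(264.5·1000)/23² = 1000 kg/m³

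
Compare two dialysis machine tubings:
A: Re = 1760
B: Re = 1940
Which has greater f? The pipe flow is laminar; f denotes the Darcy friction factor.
f(A) = 0.03636, f(B) = 0.03299. Answer: A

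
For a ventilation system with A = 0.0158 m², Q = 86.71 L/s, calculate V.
Formula: Q = A V
Substituting knowns: 86.71 = 0.0158·V·1000
Solving for V: V = (86.71/1000)/0.0158 = 5.488 m/s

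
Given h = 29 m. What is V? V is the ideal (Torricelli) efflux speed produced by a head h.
Formula: V = \sqrt{2 g h}
V = √(2·9.81·29) = 23.85 m/s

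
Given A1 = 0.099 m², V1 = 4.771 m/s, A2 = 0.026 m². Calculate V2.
Formula: V_2 = \frac{A_1 V_1}{A_2}
V2 = 0.099·4.771/0.026 = 18.17 m/s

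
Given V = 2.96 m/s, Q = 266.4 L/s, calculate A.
Formula: Q = A V
Substituting knowns: 266.4 = A·2.96·1000
Solving for A: A = (266.4/1000)/2.96 = 0.09 m²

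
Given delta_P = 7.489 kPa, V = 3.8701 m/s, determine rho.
Formula: V = \sqrt{\frac{2 \Delta P}{\rho}}
Substituting knowns: 3.8701 = √(2·(7.489·1000)/rho)
Solving for rho: rho = 2·(7.489·1000)/3.8701² = 1000 kg/m³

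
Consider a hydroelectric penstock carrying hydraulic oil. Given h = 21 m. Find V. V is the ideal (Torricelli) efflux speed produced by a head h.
Formula: V = \sqrt{2 g h}
V = √(2·9.81·21) = 20.3 m/s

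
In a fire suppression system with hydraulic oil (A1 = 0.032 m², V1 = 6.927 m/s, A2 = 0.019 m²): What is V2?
Formula: V_2 = \frac{A_1 V_1}{A_2}
V2 = 0.032·6.927/0.019 = 11.67 m/s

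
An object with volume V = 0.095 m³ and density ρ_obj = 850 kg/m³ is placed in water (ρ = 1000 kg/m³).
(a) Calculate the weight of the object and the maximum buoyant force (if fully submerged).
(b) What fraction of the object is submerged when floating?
(a) W=rho_obj*g*V=850*9.81*0.095=792.2 N; F_B(max)=rho*g*V=1000*9.81*0.095=932.0 N
(b) Floating fraction=rho_obj/rho=850/1000=0.850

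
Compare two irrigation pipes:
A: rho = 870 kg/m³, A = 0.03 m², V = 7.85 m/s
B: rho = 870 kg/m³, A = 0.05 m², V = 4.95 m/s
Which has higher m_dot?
m_dot(A) = 204.9 kg/s, m_dot(B) = 215.3 kg/s. Answer: B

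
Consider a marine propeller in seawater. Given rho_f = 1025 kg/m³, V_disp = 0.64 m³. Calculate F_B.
Formula: F_B = \rho_f g V_{disp}
F_B = 1025·9.81·0.64 = 6435 N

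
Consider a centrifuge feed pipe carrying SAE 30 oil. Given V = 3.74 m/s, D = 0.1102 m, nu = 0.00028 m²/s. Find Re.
Formula: Re = \frac{V D}{\nu}
Re = 3.74·0.1102/0.00028 = 1472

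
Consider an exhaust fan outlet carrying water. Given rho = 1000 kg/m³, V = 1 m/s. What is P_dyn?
Formula: P_{dyn} = \frac{1}{2} \rho V^2
P_dyn = 0.5·1000·1²/1000 = 0.5 kPa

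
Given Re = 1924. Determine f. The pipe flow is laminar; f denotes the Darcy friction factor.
Formula: f = \frac{64}{Re}
f = 64/1924 = 0.03326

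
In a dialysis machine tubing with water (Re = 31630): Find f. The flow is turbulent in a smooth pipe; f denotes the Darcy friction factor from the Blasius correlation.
Formula: f = \frac{0.316}{Re^{0.25}}
f = 0.316/31630^0.25 = 0.0237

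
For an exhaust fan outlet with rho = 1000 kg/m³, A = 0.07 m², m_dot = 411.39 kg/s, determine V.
Formula: \dot{m} = \rho A V
Substituting knowns: 411.39 = 1000·0.07·V
Solving for V: V = 411.39/(1000·0.07) = 5.877 m/s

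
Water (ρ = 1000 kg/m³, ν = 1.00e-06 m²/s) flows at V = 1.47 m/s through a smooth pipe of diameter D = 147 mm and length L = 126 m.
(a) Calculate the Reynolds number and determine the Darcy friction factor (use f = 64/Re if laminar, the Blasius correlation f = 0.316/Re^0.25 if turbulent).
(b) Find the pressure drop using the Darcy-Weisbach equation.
(a) Re = V·D/ν = 1.47·0.147/1.00e-06 = 216090 → turbulent (Re > 4000); f = 0.316/Re^0.25 = 0.316/216090^0.25 = 0.014656 (Blasius is strictly valid for Re ≲ 1e5; used here as the smooth-pipe estimate the problem specifies)
(b) Darcy-Weisbach: ΔP = f·(L/D)·½ρV²/1000 = 0.014656·(126/0.147)·½·1000·1.47²/1000 = 13.57 kPa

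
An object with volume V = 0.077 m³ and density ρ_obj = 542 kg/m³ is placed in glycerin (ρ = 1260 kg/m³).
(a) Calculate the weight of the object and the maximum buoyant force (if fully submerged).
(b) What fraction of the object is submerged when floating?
(a) W=rho_obj*g*V=542*9.81*0.077=409.4 N; F_B(max)=rho*g*V=1260*9.81*0.077=951.8 N
(b) Floating fraction=rho_obj/rho=542/1260=0.430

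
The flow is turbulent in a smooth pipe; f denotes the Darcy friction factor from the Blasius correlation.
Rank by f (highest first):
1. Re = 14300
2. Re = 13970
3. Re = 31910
Case 1: f = 0.0289
Case 2: f = 0.02907
Case 3: f = 0.02364
Ranking (highest first): 2, 1, 3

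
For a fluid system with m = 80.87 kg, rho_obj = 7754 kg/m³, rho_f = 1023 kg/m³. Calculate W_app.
Formula: W_{app} = mg\left(1 - \frac{\rho_f}{\rho_{obj}}\right)
W_app = 80.87·9.81·(1 − 1023/7754) = 688.7 N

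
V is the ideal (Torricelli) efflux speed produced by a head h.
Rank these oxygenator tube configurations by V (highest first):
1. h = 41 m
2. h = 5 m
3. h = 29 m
Case 1: V = 28.36 m/s
Case 2: V = 9.905 m/s
Case 3: V = 23.85 m/s
Ranking (highest first): 1, 3, 2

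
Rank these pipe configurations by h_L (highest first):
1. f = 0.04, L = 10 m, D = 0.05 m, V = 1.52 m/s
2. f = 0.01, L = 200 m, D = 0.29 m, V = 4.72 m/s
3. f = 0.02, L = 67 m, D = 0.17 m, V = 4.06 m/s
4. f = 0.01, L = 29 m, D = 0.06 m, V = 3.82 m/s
Case 1: h_L = 0.9421 m
Case 2: h_L = 7.831 m
Case 3: h_L = 6.622 m
Case 4: h_L = 3.595 m
Ranking (highest first): 2, 3, 4, 1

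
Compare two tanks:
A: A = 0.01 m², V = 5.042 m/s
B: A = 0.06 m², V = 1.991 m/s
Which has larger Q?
Q(A) = 50.42 L/s, Q(B) = 119.5 L/s. Answer: B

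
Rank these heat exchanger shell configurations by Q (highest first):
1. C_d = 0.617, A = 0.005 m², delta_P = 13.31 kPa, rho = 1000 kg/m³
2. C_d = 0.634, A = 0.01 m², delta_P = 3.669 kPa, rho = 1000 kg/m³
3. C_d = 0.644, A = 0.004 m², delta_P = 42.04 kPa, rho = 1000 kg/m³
Case 1: Q = 15.92 L/s
Case 2: Q = 17.17 L/s
Case 3: Q = 23.62 L/s
Ranking (highest first): 3, 2, 1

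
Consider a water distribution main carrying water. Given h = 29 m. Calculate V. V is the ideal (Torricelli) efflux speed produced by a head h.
Formula: V = \sqrt{2 g h}
V = √(2·9.81·29) = 23.85 m/s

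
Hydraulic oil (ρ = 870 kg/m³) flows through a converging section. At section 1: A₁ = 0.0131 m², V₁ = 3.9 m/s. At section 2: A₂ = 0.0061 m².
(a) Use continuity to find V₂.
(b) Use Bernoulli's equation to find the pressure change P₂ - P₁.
(a) Continuity: A₁V₁=A₂V₂ -> V₂=A₁V₁/A₂=0.0131*3.9/0.0061=8.38 m/s
(b) Bernoulli: P₂-P₁=0.5*rho*(V₁^2-V₂^2)/1000=0.5*870*(3.9^2-8.38^2)/1000=-23.93 kPa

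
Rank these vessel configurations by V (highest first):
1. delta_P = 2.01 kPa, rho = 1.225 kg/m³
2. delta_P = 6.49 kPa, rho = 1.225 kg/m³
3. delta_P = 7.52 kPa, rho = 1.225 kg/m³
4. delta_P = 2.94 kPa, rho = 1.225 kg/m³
Case 1: V = 57.29 m/s
Case 2: V = 102.9 m/s
Case 3: V = 110.8 m/s
Case 4: V = 69.28 m/s
Ranking (highest first): 3, 2, 4, 1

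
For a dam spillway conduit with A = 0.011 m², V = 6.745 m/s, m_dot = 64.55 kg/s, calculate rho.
Formula: \dot{m} = \rho A V
Substituting knowns: 64.55 = rho·0.011·6.745
Solving for rho: rho = 64.55/(0.011·6.745) = 870 kg/m³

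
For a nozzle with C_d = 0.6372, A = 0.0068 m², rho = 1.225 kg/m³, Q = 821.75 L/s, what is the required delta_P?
Formula: Q = C_d A \sqrt{\frac{2 \Delta P}{\rho}}
Substituting knowns: 821.75 = 0.6372·0.0068·√(2·(delta_P·1000)/1.225)·1000
Solving for delta_P: delta_P = ((821.75/1000)/(0.6372·0.0068))²·1.225/2/1000 = 22.03 kPa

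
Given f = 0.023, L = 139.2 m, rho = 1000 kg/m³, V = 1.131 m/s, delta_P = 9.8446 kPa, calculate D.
Formula: \Delta P = f \frac{L}{D} \frac{\rho V^2}{2}
Substituting knowns: 9.8446 = 0.023·(139.2/D)·0.5·1000·1.131²/1000
Solving for D: D = 0.023·139.2·0.5·1000·1.131²/(9.8446·1000) = 0.208 m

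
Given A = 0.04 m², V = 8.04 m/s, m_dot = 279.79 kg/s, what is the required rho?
Formula: \dot{m} = \rho A V
Substituting knowns: 279.79 = rho·0.04·8.04
Solving for rho: rho = 279.79/(0.04·8.04) = 870 kg/m³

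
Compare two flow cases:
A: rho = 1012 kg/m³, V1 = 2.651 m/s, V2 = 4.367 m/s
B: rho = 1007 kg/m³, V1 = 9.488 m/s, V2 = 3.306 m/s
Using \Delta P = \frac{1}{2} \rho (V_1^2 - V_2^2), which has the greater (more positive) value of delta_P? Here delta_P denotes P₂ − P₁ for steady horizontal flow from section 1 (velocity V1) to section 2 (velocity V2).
delta_P(A) = -6.094 kPa, delta_P(B) = 39.82 kPa. Answer: B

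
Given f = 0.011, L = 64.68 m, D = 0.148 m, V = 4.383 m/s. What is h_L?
Formula: h_L = f \frac{L}{D} \frac{V^2}{2g}
h_L = 0.011·(64.68/0.148)·4.383²/(2·9.81) = 4.707 m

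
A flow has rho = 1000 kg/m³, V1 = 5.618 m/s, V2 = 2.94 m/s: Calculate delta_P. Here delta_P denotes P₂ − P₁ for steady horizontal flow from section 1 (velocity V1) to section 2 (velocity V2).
Formula: \Delta P = \frac{1}{2} \rho (V_1^2 - V_2^2)
delta_P = 0.5·1000·(5.618² − 2.94²)/1000 = 11.46 kPa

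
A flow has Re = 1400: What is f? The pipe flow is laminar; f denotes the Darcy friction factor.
Formula: f = \frac{64}{Re}
f = 64/1400 = 0.04571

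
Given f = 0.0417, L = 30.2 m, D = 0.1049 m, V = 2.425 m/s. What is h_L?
Formula: h_L = f \frac{L}{D} \frac{V^2}{2g}
h_L = 0.0417·(30.2/0.1049)·2.425²/(2·9.81) = 3.598 m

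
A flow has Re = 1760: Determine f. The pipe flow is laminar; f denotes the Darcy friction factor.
Formula: f = \frac{64}{Re}
f = 64/1760 = 0.03636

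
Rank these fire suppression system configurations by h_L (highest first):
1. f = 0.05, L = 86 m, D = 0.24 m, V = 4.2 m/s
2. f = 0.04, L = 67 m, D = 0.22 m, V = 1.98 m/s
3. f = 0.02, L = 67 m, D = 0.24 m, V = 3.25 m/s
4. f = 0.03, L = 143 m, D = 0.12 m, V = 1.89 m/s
Case 1: h_L = 16.11 m
Case 2: h_L = 2.434 m
Case 3: h_L = 3.006 m
Case 4: h_L = 6.509 m
Ranking (highest first): 1, 4, 3, 2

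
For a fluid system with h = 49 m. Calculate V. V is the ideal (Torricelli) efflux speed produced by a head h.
Formula: V = \sqrt{2 g h}
V = √(2·9.81·49) = 31.01 m/s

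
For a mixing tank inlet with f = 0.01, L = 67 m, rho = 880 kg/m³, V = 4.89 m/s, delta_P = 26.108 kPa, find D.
Formula: \Delta P = f \frac{L}{D} \frac{\rho V^2}{2}
Substituting knowns: 26.108 = 0.01·(67/D)·0.5·880·4.89²/1000
Solving for D: D = 0.01·67·0.5·880·4.89²/(26.108·1000) = 0.27 m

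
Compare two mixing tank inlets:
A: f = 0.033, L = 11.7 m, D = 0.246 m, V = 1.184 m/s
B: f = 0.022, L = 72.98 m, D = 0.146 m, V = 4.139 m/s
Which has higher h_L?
h_L(A) = 0.1121 m, h_L(B) = 9.602 m. Answer: B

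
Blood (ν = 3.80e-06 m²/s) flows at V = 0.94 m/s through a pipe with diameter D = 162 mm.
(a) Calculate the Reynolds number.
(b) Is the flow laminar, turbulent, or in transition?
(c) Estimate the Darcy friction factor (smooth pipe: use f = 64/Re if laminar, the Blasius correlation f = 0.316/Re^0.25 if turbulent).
(a) Re = V·D/ν = 0.94·0.162/3.80e-06 = 40074
(b) Flow regime: turbulent (Re > 4000)
(c) Friction factor: f = 0.316/Re^0.25 = 0.316/40074^0.25 = 0.02233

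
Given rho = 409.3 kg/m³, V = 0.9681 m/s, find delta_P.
Formula: V = \sqrt{\frac{2 \Delta P}{\rho}}
Substituting knowns: 0.9681 = √(2·(delta_P·1000)/409.3)
Solving for delta_P: delta_P = 0.9681²·409.3/2/1000 = 0.1918 kPa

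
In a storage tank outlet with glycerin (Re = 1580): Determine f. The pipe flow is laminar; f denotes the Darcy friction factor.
Formula: f = \frac{64}{Re}
f = 64/1580 = 0.04051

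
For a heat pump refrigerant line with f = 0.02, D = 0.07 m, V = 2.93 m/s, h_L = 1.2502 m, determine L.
Formula: h_L = f \frac{L}{D} \frac{V^2}{2g}
Substituting knowns: 1.2502 = 0.02·(L/0.07)·2.93²/(2·9.81)
Solving for L: L = 1.2502·2·9.81·0.07/(0.02·2.93²) = 10 m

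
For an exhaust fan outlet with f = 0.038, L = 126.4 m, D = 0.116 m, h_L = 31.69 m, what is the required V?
Formula: h_L = f \frac{L}{D} \frac{V^2}{2g}
Substituting knowns: 31.69 = 0.038·(126.4/0.116)·V²/(2·9.81)
Solving for V: V = √(31.69·2·9.81/(0.038·(126.4/0.116))) = 3.875 m/s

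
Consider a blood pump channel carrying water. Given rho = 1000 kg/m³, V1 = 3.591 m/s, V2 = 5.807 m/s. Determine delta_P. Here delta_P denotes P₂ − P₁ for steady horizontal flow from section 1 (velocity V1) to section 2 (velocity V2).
Formula: \Delta P = \frac{1}{2} \rho (V_1^2 - V_2^2)
delta_P = 0.5·1000·(3.591² − 5.807²)/1000 = -10.41 kPa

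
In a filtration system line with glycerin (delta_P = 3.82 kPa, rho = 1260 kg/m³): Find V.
Formula: V = \sqrt{\frac{2 \Delta P}{\rho}}
V = √(2·(3.82·1000)/1260) = 2.462 m/s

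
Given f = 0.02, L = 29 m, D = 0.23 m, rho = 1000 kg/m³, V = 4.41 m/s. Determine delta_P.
Formula: \Delta P = f \frac{L}{D} \frac{\rho V^2}{2}
delta_P = 0.02·(29/0.23)·0.5·1000·4.41²/1000 = 24.52 kPa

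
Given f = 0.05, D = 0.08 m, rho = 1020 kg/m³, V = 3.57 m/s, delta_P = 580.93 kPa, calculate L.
Formula: \Delta P = f \frac{L}{D} \frac{\rho V^2}{2}
Substituting knowns: 580.93 = 0.05·(L/0.08)·0.5·1020·3.57²/1000
Solving for L: L = (580.93·1000)·0.08/(0.05·0.5·1020·3.57²) = 143 m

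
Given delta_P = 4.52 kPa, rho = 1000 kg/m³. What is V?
Formula: V = \sqrt{\frac{2 \Delta P}{\rho}}
V = √(2·(4.52·1000)/1000) = 3.007 m/s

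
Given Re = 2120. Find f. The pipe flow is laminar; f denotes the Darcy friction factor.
Formula: f = \frac{64}{Re}
f = 64/2120 = 0.03019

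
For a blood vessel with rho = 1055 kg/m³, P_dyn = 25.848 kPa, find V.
Formula: P_{dyn} = \frac{1}{2} \rho V^2
Substituting knowns: 25.848 = 0.5·1055·V²/1000
Solving for V: V = √(2·(25.848·1000)/1055) = 7 m/s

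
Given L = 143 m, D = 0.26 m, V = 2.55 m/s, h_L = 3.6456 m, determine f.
Formula: h_L = f \frac{L}{D} \frac{V^2}{2g}
Substituting knowns: 3.6456 = f·(143/0.26)·2.55²/(2·9.81)
Solving for f: f = 3.6456·2·9.81/((143/0.26)·2.55²) = 0.02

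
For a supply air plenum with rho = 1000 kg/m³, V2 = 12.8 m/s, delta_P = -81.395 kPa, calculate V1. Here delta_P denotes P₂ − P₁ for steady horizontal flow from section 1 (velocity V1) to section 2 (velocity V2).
Formula: \Delta P = \frac{1}{2} \rho (V_1^2 - V_2^2)
Substituting knowns: -81.395 = 0.5·1000·(V1² − 12.8²)/1000
Solving for V1: V1 = √(12.8² + 2·(-81.395·1000)/1000) = 1.025 m/s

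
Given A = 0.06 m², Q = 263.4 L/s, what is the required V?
Formula: Q = A V
Substituting knowns: 263.4 = 0.06·V·1000
Solving for V: V = (263.4/1000)/0.06 = 4.39 m/s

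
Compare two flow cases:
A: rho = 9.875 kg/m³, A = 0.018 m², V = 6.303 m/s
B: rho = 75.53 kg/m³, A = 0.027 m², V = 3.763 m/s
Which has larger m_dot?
m_dot(A) = 1.12 kg/s, m_dot(B) = 7.674 kg/s. Answer: B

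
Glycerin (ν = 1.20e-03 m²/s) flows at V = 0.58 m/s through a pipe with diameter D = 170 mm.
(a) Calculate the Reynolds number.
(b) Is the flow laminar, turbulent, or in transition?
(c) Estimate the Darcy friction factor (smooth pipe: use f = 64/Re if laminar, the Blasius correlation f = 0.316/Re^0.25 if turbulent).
(a) Re = V·D/ν = 0.58·0.17/1.20e-03 = 82.167
(b) Flow regime: laminar (Re < 2300)
(c) Friction factor: f = 64/Re = 64/82.167 = 0.7789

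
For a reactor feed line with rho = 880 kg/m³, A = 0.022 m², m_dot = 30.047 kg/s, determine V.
Formula: \dot{m} = \rho A V
Substituting knowns: 30.047 = 880·0.022·V
Solving for V: V = 30.047/(880·0.022) = 1.552 m/s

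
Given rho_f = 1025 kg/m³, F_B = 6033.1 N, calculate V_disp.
Formula: F_B = \rho_f g V_{disp}
Substituting knowns: 6033.1 = 1025·9.81·V_disp
Solving for V_disp: V_disp = 6033.1/(1025·9.81) = 0.6 m³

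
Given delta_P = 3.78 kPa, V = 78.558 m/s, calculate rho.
Formula: V = \sqrt{\frac{2 \Delta P}{\rho}}
Substituting knowns: 78.558 = √(2·(3.78·1000)/rho)
Solving for rho: rho = 2·(3.78·1000)/78.558² = 1.225 kg/m³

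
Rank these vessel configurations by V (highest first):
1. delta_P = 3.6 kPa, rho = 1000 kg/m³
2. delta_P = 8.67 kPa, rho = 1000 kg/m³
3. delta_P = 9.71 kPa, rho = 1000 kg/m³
Case 1: V = 2.683 m/s
Case 2: V = 4.164 m/s
Case 3: V = 4.407 m/s
Ranking (highest first): 3, 2, 1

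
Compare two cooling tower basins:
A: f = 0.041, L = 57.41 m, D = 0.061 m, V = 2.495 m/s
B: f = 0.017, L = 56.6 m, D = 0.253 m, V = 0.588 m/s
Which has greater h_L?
h_L(A) = 12.24 m, h_L(B) = 0.06702 m. Answer: A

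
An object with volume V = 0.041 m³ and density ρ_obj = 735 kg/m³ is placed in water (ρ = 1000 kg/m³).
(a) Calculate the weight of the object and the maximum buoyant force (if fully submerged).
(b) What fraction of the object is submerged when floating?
(a) W=rho_obj*g*V=735*9.81*0.041=295.6 N; F_B(max)=rho*g*V=1000*9.81*0.041=402.2 N
(b) Floating fraction=rho_obj/rho=735/1000=0.735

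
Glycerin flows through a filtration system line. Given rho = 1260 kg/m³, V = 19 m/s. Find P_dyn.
Formula: P_{dyn} = \frac{1}{2} \rho V^2
P_dyn = 0.5·1260·19²/1000 = 227.4 kPa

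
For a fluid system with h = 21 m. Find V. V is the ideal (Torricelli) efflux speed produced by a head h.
Formula: V = \sqrt{2 g h}
V = √(2·9.81·21) = 20.3 m/s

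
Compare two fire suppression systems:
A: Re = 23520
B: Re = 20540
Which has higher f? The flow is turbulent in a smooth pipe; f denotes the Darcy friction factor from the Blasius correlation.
f(A) = 0.02552, f(B) = 0.0264. Answer: B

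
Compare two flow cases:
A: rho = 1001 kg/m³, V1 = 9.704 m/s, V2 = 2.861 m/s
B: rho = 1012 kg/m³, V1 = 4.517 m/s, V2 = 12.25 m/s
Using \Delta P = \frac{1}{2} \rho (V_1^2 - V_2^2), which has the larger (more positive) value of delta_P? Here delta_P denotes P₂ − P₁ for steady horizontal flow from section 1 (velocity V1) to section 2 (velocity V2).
delta_P(A) = 43.03 kPa, delta_P(B) = -65.61 kPa. Answer: A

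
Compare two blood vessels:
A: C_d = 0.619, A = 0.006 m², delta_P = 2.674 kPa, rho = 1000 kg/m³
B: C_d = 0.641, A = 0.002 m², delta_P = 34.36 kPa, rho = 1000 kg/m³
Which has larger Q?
Q(A) = 8.589 L/s, Q(B) = 10.63 L/s. Answer: B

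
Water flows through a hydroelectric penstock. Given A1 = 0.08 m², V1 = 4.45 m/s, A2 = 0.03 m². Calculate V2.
Formula: V_2 = \frac{A_1 V_1}{A_2}
V2 = 0.08·4.45/0.03 = 11.87 m/s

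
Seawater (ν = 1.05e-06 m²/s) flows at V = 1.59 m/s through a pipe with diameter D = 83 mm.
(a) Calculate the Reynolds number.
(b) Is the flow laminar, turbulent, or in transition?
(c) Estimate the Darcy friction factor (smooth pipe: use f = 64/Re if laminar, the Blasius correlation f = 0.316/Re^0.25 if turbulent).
(a) Re = V·D/ν = 1.59·0.083/1.05e-06 = 125690
(b) Flow regime: turbulent (Re > 4000)
(c) Friction factor: f = 0.316/Re^0.25 = 0.316/125690^0.25 = 0.01678 (Blasius is strictly valid for Re ≲ 1e5; used here as the smooth-pipe estimate the problem specifies)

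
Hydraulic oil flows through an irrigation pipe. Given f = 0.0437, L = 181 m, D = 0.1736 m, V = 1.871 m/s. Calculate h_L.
Formula: h_L = f \frac{L}{D} \frac{V^2}{2g}
h_L = 0.0437·(181/0.1736)·1.871²/(2·9.81) = 8.129 m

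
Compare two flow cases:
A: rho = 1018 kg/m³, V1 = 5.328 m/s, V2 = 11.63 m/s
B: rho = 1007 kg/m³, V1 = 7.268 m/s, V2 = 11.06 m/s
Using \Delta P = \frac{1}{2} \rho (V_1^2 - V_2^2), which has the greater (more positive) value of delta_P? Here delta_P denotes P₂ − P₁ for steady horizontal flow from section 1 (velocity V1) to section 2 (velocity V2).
delta_P(A) = -54.4 kPa, delta_P(B) = -34.99 kPa. Answer: B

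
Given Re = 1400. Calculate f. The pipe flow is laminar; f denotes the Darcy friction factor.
Formula: f = \frac{64}{Re}
f = 64/1400 = 0.04571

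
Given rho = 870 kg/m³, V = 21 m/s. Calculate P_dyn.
Formula: P_{dyn} = \frac{1}{2} \rho V^2
P_dyn = 0.5·870·21²/1000 = 191.8 kPa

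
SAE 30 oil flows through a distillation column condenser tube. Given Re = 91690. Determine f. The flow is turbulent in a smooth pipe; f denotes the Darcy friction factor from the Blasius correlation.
Formula: f = \frac{0.316}{Re^{0.25}}
f = 0.316/91690^0.25 = 0.01816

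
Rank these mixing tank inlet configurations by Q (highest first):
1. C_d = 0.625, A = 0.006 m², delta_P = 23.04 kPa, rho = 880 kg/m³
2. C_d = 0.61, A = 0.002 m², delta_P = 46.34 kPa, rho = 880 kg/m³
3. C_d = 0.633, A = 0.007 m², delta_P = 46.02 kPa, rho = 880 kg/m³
Case 1: Q = 27.14 L/s
Case 2: Q = 12.52 L/s
Case 3: Q = 45.32 L/s
Ranking (highest first): 3, 1, 2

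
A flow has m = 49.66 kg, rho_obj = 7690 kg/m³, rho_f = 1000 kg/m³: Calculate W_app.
Formula: W_{app} = mg\left(1 - \frac{\rho_f}{\rho_{obj}}\right)
W_app = 49.66·9.81·(1 − 1000/7690) = 423.8 N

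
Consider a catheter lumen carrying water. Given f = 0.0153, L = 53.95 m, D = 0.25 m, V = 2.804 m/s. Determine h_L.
Formula: h_L = f \frac{L}{D} \frac{V^2}{2g}
h_L = 0.0153·(53.95/0.25)·2.804²/(2·9.81) = 1.323 m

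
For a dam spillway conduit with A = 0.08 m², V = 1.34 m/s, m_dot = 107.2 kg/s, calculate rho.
Formula: \dot{m} = \rho A V
Substituting knowns: 107.2 = rho·0.08·1.34
Solving for rho: rho = 107.2/(0.08·1.34) = 1000 kg/m³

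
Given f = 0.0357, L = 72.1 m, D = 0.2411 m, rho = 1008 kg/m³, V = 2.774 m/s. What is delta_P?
Formula: \Delta P = f \frac{L}{D} \frac{\rho V^2}{2}
delta_P = 0.0357·(72.1/0.2411)·0.5·1008·2.774²/1000 = 41.4 kPa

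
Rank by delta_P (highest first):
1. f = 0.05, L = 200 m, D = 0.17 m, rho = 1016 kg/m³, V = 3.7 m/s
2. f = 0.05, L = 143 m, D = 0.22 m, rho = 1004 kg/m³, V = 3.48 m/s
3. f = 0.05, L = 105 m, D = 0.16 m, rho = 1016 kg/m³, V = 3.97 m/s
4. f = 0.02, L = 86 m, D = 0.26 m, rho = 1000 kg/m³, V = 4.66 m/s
Case 1: delta_P = 409.1 kPa
Case 2: delta_P = 197.6 kPa
Case 3: delta_P = 262.7 kPa
Case 4: delta_P = 71.83 kPa
Ranking (highest first): 1, 3, 2, 4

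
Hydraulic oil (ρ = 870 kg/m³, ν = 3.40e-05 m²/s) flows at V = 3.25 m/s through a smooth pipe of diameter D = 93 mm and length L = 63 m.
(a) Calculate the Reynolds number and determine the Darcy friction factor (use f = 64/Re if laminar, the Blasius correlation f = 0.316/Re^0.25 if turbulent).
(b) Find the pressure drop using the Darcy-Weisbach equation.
(a) Re = V·D/ν = 3.25·0.093/3.40e-05 = 8889.7 → turbulent (Re > 4000); f = 0.316/Re^0.25 = 0.316/8889.7^0.25 = 0.032544
(b) Darcy-Weisbach: ΔP = f·(L/D)·½ρV²/1000 = 0.032544·(63/0.093)·½·870·3.25²/1000 = 101.3 kPa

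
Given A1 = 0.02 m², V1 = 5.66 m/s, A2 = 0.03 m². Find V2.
Formula: V_2 = \frac{A_1 V_1}{A_2}
V2 = 0.02·5.66/0.03 = 3.773 m/s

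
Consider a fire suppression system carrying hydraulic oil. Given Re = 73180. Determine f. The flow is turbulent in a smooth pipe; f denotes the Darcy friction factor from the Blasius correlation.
Formula: f = \frac{0.316}{Re^{0.25}}
f = 0.316/73180^0.25 = 0.01921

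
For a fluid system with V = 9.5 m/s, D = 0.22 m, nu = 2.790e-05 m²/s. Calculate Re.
Formula: Re = \frac{V D}{\nu}
Re = 9.5·0.22/2.790e-05 = 74910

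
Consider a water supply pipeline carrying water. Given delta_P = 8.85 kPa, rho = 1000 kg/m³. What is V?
Formula: V = \sqrt{\frac{2 \Delta P}{\rho}}
V = √(2·(8.85·1000)/1000) = 4.207 m/s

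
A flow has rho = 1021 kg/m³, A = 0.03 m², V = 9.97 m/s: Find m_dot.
Formula: \dot{m} = \rho A V
m_dot = 1021·0.03·9.97 = 305.4 kg/s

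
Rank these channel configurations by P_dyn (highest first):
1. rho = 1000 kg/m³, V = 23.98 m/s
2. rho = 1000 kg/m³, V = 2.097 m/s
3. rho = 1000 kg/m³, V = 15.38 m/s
Case 1: P_dyn = 287.5 kPa
Case 2: P_dyn = 2.199 kPa
Case 3: P_dyn = 118.3 kPa
Ranking (highest first): 1, 3, 2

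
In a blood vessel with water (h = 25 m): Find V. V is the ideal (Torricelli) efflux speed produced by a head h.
Formula: V = \sqrt{2 g h}
V = √(2·9.81·25) = 22.15 m/s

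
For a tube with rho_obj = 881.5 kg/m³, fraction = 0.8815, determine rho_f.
Formula: f_{sub} = \frac{\rho_{obj}}{\rho_f}
Substituting knowns: 0.8815 = 881.5/rho_f
Solving for rho_f: rho_f = 881.5/0.8815 = 1000 kg/m³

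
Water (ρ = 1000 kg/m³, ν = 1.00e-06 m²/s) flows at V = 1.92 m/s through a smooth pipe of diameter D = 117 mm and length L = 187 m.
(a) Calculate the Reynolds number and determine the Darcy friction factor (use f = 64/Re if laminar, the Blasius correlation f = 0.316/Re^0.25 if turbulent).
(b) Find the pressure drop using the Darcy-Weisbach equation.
(a) Re = V·D/ν = 1.92·0.117/1.00e-06 = 224640 → turbulent (Re > 4000); f = 0.316/Re^0.25 = 0.316/224640^0.25 = 0.014515 (Blasius is strictly valid for Re ≲ 1e5; used here as the smooth-pipe estimate the problem specifies)
(b) Darcy-Weisbach: ΔP = f·(L/D)·½ρV²/1000 = 0.014515·(187/0.117)·½·1000·1.92²/1000 = 42.76 kPa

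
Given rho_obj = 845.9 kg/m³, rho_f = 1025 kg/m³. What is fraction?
Formula: f_{sub} = \frac{\rho_{obj}}{\rho_f}
fraction = 845.9/1025 = 0.8253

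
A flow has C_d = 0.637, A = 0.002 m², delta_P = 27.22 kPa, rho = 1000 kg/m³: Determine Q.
Formula: Q = C_d A \sqrt{\frac{2 \Delta P}{\rho}}
Q = 0.637·0.002·√(2·(27.22·1000)/1000)·1000 = 9.4 L/s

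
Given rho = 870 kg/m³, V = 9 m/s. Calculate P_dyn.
Formula: P_{dyn} = \frac{1}{2} \rho V^2
P_dyn = 0.5·870·9²/1000 = 35.23 kPa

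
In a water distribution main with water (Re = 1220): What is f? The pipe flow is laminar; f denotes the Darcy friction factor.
Formula: f = \frac{64}{Re}
f = 64/1220 = 0.05246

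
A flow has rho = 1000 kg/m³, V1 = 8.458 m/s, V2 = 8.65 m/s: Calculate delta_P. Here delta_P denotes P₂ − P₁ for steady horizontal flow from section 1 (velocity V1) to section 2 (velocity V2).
Formula: \Delta P = \frac{1}{2} \rho (V_1^2 - V_2^2)
delta_P = 0.5·1000·(8.458² − 8.65²)/1000 = -1.642 kPa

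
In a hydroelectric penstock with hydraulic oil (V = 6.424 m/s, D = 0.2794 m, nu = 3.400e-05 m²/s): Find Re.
Formula: Re = \frac{V D}{\nu}
Re = 6.424·0.2794/3.400e-05 = 52790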